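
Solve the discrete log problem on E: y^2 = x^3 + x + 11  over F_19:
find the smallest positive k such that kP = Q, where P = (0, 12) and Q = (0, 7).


Enumerate multiples of P until we hit Q = (0, 7):
  1P = (0, 12)
  2P = (16, 0)
  3P = (0, 7)
Match found at i = 3.

k = 3


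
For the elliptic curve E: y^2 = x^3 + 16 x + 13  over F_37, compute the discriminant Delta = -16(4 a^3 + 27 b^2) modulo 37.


4 a^3 + 27 b^2 = 4*16^3 + 27*13^2 = 16384 + 4563 = 20947
Delta = -16 * (20947) = -335152
Delta mod 37 = 31

Delta = 31 (mod 37)


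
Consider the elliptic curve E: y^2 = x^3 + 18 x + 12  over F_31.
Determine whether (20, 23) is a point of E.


Check whether y^2 = x^3 + 18 x + 12 (mod 31) for (x, y) = (20, 23).
LHS: y^2 = 23^2 mod 31 = 2
RHS: x^3 + 18 x + 12 = 20^3 + 18*20 + 12 mod 31 = 2
LHS = RHS

Yes, on the curve


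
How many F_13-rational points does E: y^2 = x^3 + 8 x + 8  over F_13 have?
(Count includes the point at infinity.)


For each x in F_13, count y with y^2 = x^3 + 8 x + 8 mod 13:
  x = 1: RHS = 4, y in [2, 11]  -> 2 point(s)
  x = 4: RHS = 0, y in [0]  -> 1 point(s)
  x = 5: RHS = 4, y in [2, 11]  -> 2 point(s)
  x = 6: RHS = 12, y in [5, 8]  -> 2 point(s)
  x = 7: RHS = 4, y in [2, 11]  -> 2 point(s)
  x = 8: RHS = 12, y in [5, 8]  -> 2 point(s)
  x = 9: RHS = 3, y in [4, 9]  -> 2 point(s)
  x = 10: RHS = 9, y in [3, 10]  -> 2 point(s)
  x = 11: RHS = 10, y in [6, 7]  -> 2 point(s)
  x = 12: RHS = 12, y in [5, 8]  -> 2 point(s)
Affine points: 19. Add the point at infinity: total = 20.

#E(F_13) = 20


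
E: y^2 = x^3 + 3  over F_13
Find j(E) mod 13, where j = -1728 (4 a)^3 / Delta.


Delta = -16(4 a^3 + 27 b^2) mod 13 = 12
-1728 * (4 a)^3 = -1728 * (4*0)^3 mod 13 = 0
j = 0 * 12^(-1) mod 13 = 0

j = 0 (mod 13)


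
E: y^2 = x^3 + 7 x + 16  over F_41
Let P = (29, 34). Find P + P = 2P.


Doubling: s = (3 x1^2 + a) / (2 y1)
s = (3*29^2 + 7) / (2*34) mod 41 = 36
x3 = s^2 - 2 x1 mod 41 = 36^2 - 2*29 = 8
y3 = s (x1 - x3) - y1 mod 41 = 36 * (29 - 8) - 34 = 25

2P = (8, 25)


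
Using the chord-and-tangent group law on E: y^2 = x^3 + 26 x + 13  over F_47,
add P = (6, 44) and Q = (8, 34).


P != Q, so use the chord formula.
s = (y2 - y1) / (x2 - x1) = (37) / (2) mod 47 = 42
x3 = s^2 - x1 - x2 mod 47 = 42^2 - 6 - 8 = 11
y3 = s (x1 - x3) - y1 mod 47 = 42 * (6 - 11) - 44 = 28

P + Q = (11, 28)


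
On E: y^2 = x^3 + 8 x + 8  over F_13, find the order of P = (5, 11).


Compute successive multiples of P until we hit O:
  1P = (5, 11)
  2P = (7, 11)
  3P = (1, 2)
  4P = (8, 5)
  5P = (4, 0)
  6P = (8, 8)
  7P = (1, 11)
  8P = (7, 2)
  ... (continuing to 10P)
  10P = O

ord(P) = 10


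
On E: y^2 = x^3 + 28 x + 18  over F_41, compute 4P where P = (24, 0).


k = 4 = 100_2 (binary, LSB first: 001)
Double-and-add from P = (24, 0):
  bit 0 = 0: acc unchanged = O
  bit 1 = 0: acc unchanged = O
  bit 2 = 1: acc = O + O = O

4P = O


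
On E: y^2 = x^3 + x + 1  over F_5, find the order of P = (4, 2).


Compute successive multiples of P until we hit O:
  1P = (4, 2)
  2P = (3, 4)
  3P = (2, 4)
  4P = (0, 4)
  5P = (0, 1)
  6P = (2, 1)
  7P = (3, 1)
  8P = (4, 3)
  ... (continuing to 9P)
  9P = O

ord(P) = 9


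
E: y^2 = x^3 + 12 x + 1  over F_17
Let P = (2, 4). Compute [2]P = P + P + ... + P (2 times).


k = 2 = 10_2 (binary, LSB first: 01)
Double-and-add from P = (2, 4):
  bit 0 = 0: acc unchanged = O
  bit 1 = 1: acc = O + (5, 4) = (5, 4)

2P = (5, 4)


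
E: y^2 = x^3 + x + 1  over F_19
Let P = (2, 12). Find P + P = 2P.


Doubling: s = (3 x1^2 + a) / (2 y1)
s = (3*2^2 + 1) / (2*12) mod 19 = 14
x3 = s^2 - 2 x1 mod 19 = 14^2 - 2*2 = 2
y3 = s (x1 - x3) - y1 mod 19 = 14 * (2 - 2) - 12 = 7

2P = (2, 7)


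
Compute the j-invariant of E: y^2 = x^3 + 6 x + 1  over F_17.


Delta = -16(4 a^3 + 27 b^2) mod 17 = 7
-1728 * (4 a)^3 = -1728 * (4*6)^3 mod 17 = 1
j = 1 * 7^(-1) mod 17 = 5

j = 5 (mod 17)


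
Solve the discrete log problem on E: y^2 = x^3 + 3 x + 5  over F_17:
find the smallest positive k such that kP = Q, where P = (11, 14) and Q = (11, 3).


Enumerate multiples of P until we hit Q = (11, 3):
  1P = (11, 14)
  2P = (10, 10)
  3P = (12, 16)
  4P = (15, 12)
  5P = (4, 8)
  6P = (1, 14)
  7P = (5, 3)
  8P = (2, 11)
  9P = (6, 16)
  10P = (9, 9)
  11P = (16, 16)
  12P = (16, 1)
  13P = (9, 8)
  14P = (6, 1)
  15P = (2, 6)
  16P = (5, 14)
  17P = (1, 3)
  18P = (4, 9)
  19P = (15, 5)
  20P = (12, 1)
  21P = (10, 7)
  22P = (11, 3)
Match found at i = 22.

k = 22


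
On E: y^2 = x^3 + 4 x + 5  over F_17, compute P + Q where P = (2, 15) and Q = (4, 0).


P != Q, so use the chord formula.
s = (y2 - y1) / (x2 - x1) = (2) / (2) mod 17 = 1
x3 = s^2 - x1 - x2 mod 17 = 1^2 - 2 - 4 = 12
y3 = s (x1 - x3) - y1 mod 17 = 1 * (2 - 12) - 15 = 9

P + Q = (12, 9)


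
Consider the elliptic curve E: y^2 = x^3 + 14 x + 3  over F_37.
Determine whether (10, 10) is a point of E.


Check whether y^2 = x^3 + 14 x + 3 (mod 37) for (x, y) = (10, 10).
LHS: y^2 = 10^2 mod 37 = 26
RHS: x^3 + 14 x + 3 = 10^3 + 14*10 + 3 mod 37 = 33
LHS != RHS

No, not on the curve


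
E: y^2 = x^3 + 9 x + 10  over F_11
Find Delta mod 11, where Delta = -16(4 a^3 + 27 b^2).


4 a^3 + 27 b^2 = 4*9^3 + 27*10^2 = 2916 + 2700 = 5616
Delta = -16 * (5616) = -89856
Delta mod 11 = 3

Delta = 3 (mod 11)


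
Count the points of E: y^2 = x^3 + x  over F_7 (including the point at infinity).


For each x in F_7, count y with y^2 = x^3 + 1 x + 0 mod 7:
  x = 0: RHS = 0, y in [0]  -> 1 point(s)
  x = 1: RHS = 2, y in [3, 4]  -> 2 point(s)
  x = 3: RHS = 2, y in [3, 4]  -> 2 point(s)
  x = 5: RHS = 4, y in [2, 5]  -> 2 point(s)
Affine points: 7. Add the point at infinity: total = 8.

#E(F_7) = 8


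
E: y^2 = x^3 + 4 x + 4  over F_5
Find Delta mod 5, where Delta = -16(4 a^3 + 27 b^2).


4 a^3 + 27 b^2 = 4*4^3 + 27*4^2 = 256 + 432 = 688
Delta = -16 * (688) = -11008
Delta mod 5 = 2

Delta = 2 (mod 5)


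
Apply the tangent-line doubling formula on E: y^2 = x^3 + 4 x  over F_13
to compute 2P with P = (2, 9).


Doubling: s = (3 x1^2 + a) / (2 y1)
s = (3*2^2 + 4) / (2*9) mod 13 = 11
x3 = s^2 - 2 x1 mod 13 = 11^2 - 2*2 = 0
y3 = s (x1 - x3) - y1 mod 13 = 11 * (2 - 0) - 9 = 0

2P = (0, 0)


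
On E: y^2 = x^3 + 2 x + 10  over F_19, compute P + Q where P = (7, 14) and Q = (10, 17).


P != Q, so use the chord formula.
s = (y2 - y1) / (x2 - x1) = (3) / (3) mod 19 = 1
x3 = s^2 - x1 - x2 mod 19 = 1^2 - 7 - 10 = 3
y3 = s (x1 - x3) - y1 mod 19 = 1 * (7 - 3) - 14 = 9

P + Q = (3, 9)


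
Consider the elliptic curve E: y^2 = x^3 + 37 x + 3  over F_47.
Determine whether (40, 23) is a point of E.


Check whether y^2 = x^3 + 37 x + 3 (mod 47) for (x, y) = (40, 23).
LHS: y^2 = 23^2 mod 47 = 12
RHS: x^3 + 37 x + 3 = 40^3 + 37*40 + 3 mod 47 = 12
LHS = RHS

Yes, on the curve


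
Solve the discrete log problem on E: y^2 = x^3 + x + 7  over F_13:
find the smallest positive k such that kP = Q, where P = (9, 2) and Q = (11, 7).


Enumerate multiples of P until we hit Q = (11, 7):
  1P = (9, 2)
  2P = (11, 6)
  3P = (10, 9)
  4P = (4, 7)
  5P = (1, 3)
  6P = (2, 2)
  7P = (2, 11)
  8P = (1, 10)
  9P = (4, 6)
  10P = (10, 4)
  11P = (11, 7)
Match found at i = 11.

k = 11


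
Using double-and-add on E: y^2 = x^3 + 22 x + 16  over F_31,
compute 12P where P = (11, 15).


k = 12 = 1100_2 (binary, LSB first: 0011)
Double-and-add from P = (11, 15):
  bit 0 = 0: acc unchanged = O
  bit 1 = 0: acc unchanged = O
  bit 2 = 1: acc = O + (17, 8) = (17, 8)
  bit 3 = 1: acc = (17, 8) + (25, 28) = (3, 27)

12P = (3, 27)


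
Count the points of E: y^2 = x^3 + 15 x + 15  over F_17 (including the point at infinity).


For each x in F_17, count y with y^2 = x^3 + 15 x + 15 mod 17:
  x = 0: RHS = 15, y in [7, 10]  -> 2 point(s)
  x = 2: RHS = 2, y in [6, 11]  -> 2 point(s)
  x = 3: RHS = 2, y in [6, 11]  -> 2 point(s)
  x = 6: RHS = 15, y in [7, 10]  -> 2 point(s)
  x = 7: RHS = 4, y in [2, 15]  -> 2 point(s)
  x = 8: RHS = 1, y in [1, 16]  -> 2 point(s)
  x = 10: RHS = 9, y in [3, 14]  -> 2 point(s)
  x = 11: RHS = 15, y in [7, 10]  -> 2 point(s)
  x = 12: RHS = 2, y in [6, 11]  -> 2 point(s)
  x = 16: RHS = 16, y in [4, 13]  -> 2 point(s)
Affine points: 20. Add the point at infinity: total = 21.

#E(F_17) = 21


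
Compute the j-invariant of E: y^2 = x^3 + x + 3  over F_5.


Delta = -16(4 a^3 + 27 b^2) mod 5 = 3
-1728 * (4 a)^3 = -1728 * (4*1)^3 mod 5 = 3
j = 3 * 3^(-1) mod 5 = 1

j = 1 (mod 5)


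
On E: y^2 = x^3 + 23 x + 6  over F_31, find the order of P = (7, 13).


Compute successive multiples of P until we hit O:
  1P = (7, 13)
  2P = (26, 13)
  3P = (29, 18)
  4P = (11, 3)
  5P = (27, 6)
  6P = (22, 0)
  7P = (27, 25)
  8P = (11, 28)
  ... (continuing to 12P)
  12P = O

ord(P) = 12


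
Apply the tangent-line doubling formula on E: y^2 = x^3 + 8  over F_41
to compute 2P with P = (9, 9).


Doubling: s = (3 x1^2 + a) / (2 y1)
s = (3*9^2 + 0) / (2*9) mod 41 = 34
x3 = s^2 - 2 x1 mod 41 = 34^2 - 2*9 = 31
y3 = s (x1 - x3) - y1 mod 41 = 34 * (9 - 31) - 9 = 22

2P = (31, 22)


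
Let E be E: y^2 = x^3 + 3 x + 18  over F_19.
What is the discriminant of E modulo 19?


4 a^3 + 27 b^2 = 4*3^3 + 27*18^2 = 108 + 8748 = 8856
Delta = -16 * (8856) = -141696
Delta mod 19 = 6

Delta = 6 (mod 19)


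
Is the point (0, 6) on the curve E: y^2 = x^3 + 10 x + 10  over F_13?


Check whether y^2 = x^3 + 10 x + 10 (mod 13) for (x, y) = (0, 6).
LHS: y^2 = 6^2 mod 13 = 10
RHS: x^3 + 10 x + 10 = 0^3 + 10*0 + 10 mod 13 = 10
LHS = RHS

Yes, on the curve


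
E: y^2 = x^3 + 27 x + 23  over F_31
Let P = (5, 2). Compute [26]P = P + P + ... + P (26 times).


k = 26 = 11010_2 (binary, LSB first: 01011)
Double-and-add from P = (5, 2):
  bit 0 = 0: acc unchanged = O
  bit 1 = 1: acc = O + (28, 16) = (28, 16)
  bit 2 = 0: acc unchanged = (28, 16)
  bit 3 = 1: acc = (28, 16) + (24, 7) = (17, 1)
  bit 4 = 1: acc = (17, 1) + (16, 26) = (3, 21)

26P = (3, 21)


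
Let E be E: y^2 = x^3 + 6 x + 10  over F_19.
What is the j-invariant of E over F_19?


Delta = -16(4 a^3 + 27 b^2) mod 19 = 14
-1728 * (4 a)^3 = -1728 * (4*6)^3 mod 19 = 11
j = 11 * 14^(-1) mod 19 = 13

j = 13 (mod 19)


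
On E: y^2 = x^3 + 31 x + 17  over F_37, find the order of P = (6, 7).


Compute successive multiples of P until we hit O:
  1P = (6, 7)
  2P = (29, 21)
  3P = (3, 27)
  4P = (19, 18)
  5P = (16, 13)
  6P = (5, 1)
  7P = (25, 27)
  8P = (15, 3)
  ... (continuing to 40P)
  40P = O

ord(P) = 40


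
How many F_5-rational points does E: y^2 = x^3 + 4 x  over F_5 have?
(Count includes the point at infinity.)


For each x in F_5, count y with y^2 = x^3 + 4 x + 0 mod 5:
  x = 0: RHS = 0, y in [0]  -> 1 point(s)
  x = 1: RHS = 0, y in [0]  -> 1 point(s)
  x = 2: RHS = 1, y in [1, 4]  -> 2 point(s)
  x = 3: RHS = 4, y in [2, 3]  -> 2 point(s)
  x = 4: RHS = 0, y in [0]  -> 1 point(s)
Affine points: 7. Add the point at infinity: total = 8.

#E(F_5) = 8


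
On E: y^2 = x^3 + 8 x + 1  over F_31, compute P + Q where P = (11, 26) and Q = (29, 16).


P != Q, so use the chord formula.
s = (y2 - y1) / (x2 - x1) = (21) / (18) mod 31 = 27
x3 = s^2 - x1 - x2 mod 31 = 27^2 - 11 - 29 = 7
y3 = s (x1 - x3) - y1 mod 31 = 27 * (11 - 7) - 26 = 20

P + Q = (7, 20)


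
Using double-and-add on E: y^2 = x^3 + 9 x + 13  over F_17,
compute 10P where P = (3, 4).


k = 10 = 1010_2 (binary, LSB first: 0101)
Double-and-add from P = (3, 4):
  bit 0 = 0: acc unchanged = O
  bit 1 = 1: acc = O + (10, 7) = (10, 7)
  bit 2 = 0: acc unchanged = (10, 7)
  bit 3 = 1: acc = (10, 7) + (5, 9) = (11, 7)

10P = (11, 7)


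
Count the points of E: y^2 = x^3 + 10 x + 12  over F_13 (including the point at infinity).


For each x in F_13, count y with y^2 = x^3 + 10 x + 12 mod 13:
  x = 0: RHS = 12, y in [5, 8]  -> 2 point(s)
  x = 1: RHS = 10, y in [6, 7]  -> 2 point(s)
  x = 2: RHS = 1, y in [1, 12]  -> 2 point(s)
  x = 3: RHS = 4, y in [2, 11]  -> 2 point(s)
  x = 4: RHS = 12, y in [5, 8]  -> 2 point(s)
  x = 7: RHS = 9, y in [3, 10]  -> 2 point(s)
  x = 9: RHS = 12, y in [5, 8]  -> 2 point(s)
  x = 11: RHS = 10, y in [6, 7]  -> 2 point(s)
  x = 12: RHS = 1, y in [1, 12]  -> 2 point(s)
Affine points: 18. Add the point at infinity: total = 19.

#E(F_13) = 19


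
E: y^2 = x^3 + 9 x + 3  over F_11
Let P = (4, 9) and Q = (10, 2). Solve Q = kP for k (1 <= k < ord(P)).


Enumerate multiples of P until we hit Q = (10, 2):
  1P = (4, 9)
  2P = (6, 3)
  3P = (10, 9)
  4P = (8, 2)
  5P = (0, 6)
  6P = (0, 5)
  7P = (8, 9)
  8P = (10, 2)
Match found at i = 8.

k = 8


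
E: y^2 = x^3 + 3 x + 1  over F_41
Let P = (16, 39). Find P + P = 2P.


Doubling: s = (3 x1^2 + a) / (2 y1)
s = (3*16^2 + 3) / (2*39) mod 41 = 2
x3 = s^2 - 2 x1 mod 41 = 2^2 - 2*16 = 13
y3 = s (x1 - x3) - y1 mod 41 = 2 * (16 - 13) - 39 = 8

2P = (13, 8)


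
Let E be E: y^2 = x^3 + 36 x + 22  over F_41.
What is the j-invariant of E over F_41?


Delta = -16(4 a^3 + 27 b^2) mod 41 = 17
-1728 * (4 a)^3 = -1728 * (4*36)^3 mod 41 = 30
j = 30 * 17^(-1) mod 41 = 9

j = 9 (mod 41)


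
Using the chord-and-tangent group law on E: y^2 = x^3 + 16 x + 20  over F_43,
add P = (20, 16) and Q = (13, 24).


P != Q, so use the chord formula.
s = (y2 - y1) / (x2 - x1) = (8) / (36) mod 43 = 5
x3 = s^2 - x1 - x2 mod 43 = 5^2 - 20 - 13 = 35
y3 = s (x1 - x3) - y1 mod 43 = 5 * (20 - 35) - 16 = 38

P + Q = (35, 38)


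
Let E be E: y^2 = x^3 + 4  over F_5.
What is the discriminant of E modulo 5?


4 a^3 + 27 b^2 = 4*0^3 + 27*4^2 = 0 + 432 = 432
Delta = -16 * (432) = -6912
Delta mod 5 = 3

Delta = 3 (mod 5)


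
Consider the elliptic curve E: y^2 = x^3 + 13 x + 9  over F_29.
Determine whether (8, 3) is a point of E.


Check whether y^2 = x^3 + 13 x + 9 (mod 29) for (x, y) = (8, 3).
LHS: y^2 = 3^2 mod 29 = 9
RHS: x^3 + 13 x + 9 = 8^3 + 13*8 + 9 mod 29 = 16
LHS != RHS

No, not on the curve


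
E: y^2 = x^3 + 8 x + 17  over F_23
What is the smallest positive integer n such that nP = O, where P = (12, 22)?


Compute successive multiples of P until we hit O:
  1P = (12, 22)
  2P = (7, 5)
  3P = (22, 13)
  4P = (2, 15)
  5P = (18, 6)
  6P = (18, 17)
  7P = (2, 8)
  8P = (22, 10)
  ... (continuing to 11P)
  11P = O

ord(P) = 11


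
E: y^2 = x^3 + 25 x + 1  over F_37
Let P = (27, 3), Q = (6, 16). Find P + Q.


P != Q, so use the chord formula.
s = (y2 - y1) / (x2 - x1) = (13) / (16) mod 37 = 17
x3 = s^2 - x1 - x2 mod 37 = 17^2 - 27 - 6 = 34
y3 = s (x1 - x3) - y1 mod 37 = 17 * (27 - 34) - 3 = 26

P + Q = (34, 26)


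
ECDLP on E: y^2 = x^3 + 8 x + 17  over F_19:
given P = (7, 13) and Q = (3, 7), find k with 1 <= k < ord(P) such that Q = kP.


Enumerate multiples of P until we hit Q = (3, 7):
  1P = (7, 13)
  2P = (11, 7)
  3P = (8, 17)
  4P = (1, 11)
  5P = (9, 18)
  6P = (14, 17)
  7P = (15, 15)
  8P = (3, 7)
Match found at i = 8.

k = 8


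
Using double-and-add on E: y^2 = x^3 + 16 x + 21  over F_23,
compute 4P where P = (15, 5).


k = 4 = 100_2 (binary, LSB first: 001)
Double-and-add from P = (15, 5):
  bit 0 = 0: acc unchanged = O
  bit 1 = 0: acc unchanged = O
  bit 2 = 1: acc = O + (21, 21) = (21, 21)

4P = (21, 21)


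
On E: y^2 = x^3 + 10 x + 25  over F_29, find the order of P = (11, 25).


Compute successive multiples of P until we hit O:
  1P = (11, 25)
  2P = (0, 24)
  3P = (24, 16)
  4P = (1, 6)
  5P = (18, 11)
  6P = (4, 19)
  7P = (10, 9)
  8P = (3, 16)
  ... (continuing to 25P)
  25P = O

ord(P) = 25


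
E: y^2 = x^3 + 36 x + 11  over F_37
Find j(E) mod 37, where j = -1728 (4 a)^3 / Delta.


Delta = -16(4 a^3 + 27 b^2) mod 37 = 36
-1728 * (4 a)^3 = -1728 * (4*36)^3 mod 37 = 36
j = 36 * 36^(-1) mod 37 = 1

j = 1 (mod 37)


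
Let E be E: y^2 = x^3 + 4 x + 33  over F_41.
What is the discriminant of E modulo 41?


4 a^3 + 27 b^2 = 4*4^3 + 27*33^2 = 256 + 29403 = 29659
Delta = -16 * (29659) = -474544
Delta mod 41 = 31

Delta = 31 (mod 41)


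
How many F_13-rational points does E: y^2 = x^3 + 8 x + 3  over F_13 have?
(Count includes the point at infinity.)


For each x in F_13, count y with y^2 = x^3 + 8 x + 3 mod 13:
  x = 0: RHS = 3, y in [4, 9]  -> 2 point(s)
  x = 1: RHS = 12, y in [5, 8]  -> 2 point(s)
  x = 2: RHS = 1, y in [1, 12]  -> 2 point(s)
  x = 5: RHS = 12, y in [5, 8]  -> 2 point(s)
  x = 7: RHS = 12, y in [5, 8]  -> 2 point(s)
  x = 10: RHS = 4, y in [2, 11]  -> 2 point(s)
Affine points: 12. Add the point at infinity: total = 13.

#E(F_13) = 13


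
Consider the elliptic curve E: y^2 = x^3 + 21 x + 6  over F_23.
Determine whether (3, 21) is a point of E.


Check whether y^2 = x^3 + 21 x + 6 (mod 23) for (x, y) = (3, 21).
LHS: y^2 = 21^2 mod 23 = 4
RHS: x^3 + 21 x + 6 = 3^3 + 21*3 + 6 mod 23 = 4
LHS = RHS

Yes, on the curve


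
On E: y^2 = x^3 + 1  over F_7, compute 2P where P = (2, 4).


Doubling: s = (3 x1^2 + a) / (2 y1)
s = (3*2^2 + 0) / (2*4) mod 7 = 5
x3 = s^2 - 2 x1 mod 7 = 5^2 - 2*2 = 0
y3 = s (x1 - x3) - y1 mod 7 = 5 * (2 - 0) - 4 = 6

2P = (0, 6)


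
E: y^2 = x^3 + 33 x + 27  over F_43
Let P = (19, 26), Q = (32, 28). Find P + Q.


P != Q, so use the chord formula.
s = (y2 - y1) / (x2 - x1) = (2) / (13) mod 43 = 20
x3 = s^2 - x1 - x2 mod 43 = 20^2 - 19 - 32 = 5
y3 = s (x1 - x3) - y1 mod 43 = 20 * (19 - 5) - 26 = 39

P + Q = (5, 39)


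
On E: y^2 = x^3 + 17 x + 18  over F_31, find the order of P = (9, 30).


Compute successive multiples of P until we hit O:
  1P = (9, 30)
  2P = (18, 24)
  3P = (1, 6)
  4P = (30, 0)
  5P = (1, 25)
  6P = (18, 7)
  7P = (9, 1)
  8P = O

ord(P) = 8


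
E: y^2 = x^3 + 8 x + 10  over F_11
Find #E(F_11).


For each x in F_11, count y with y^2 = x^3 + 8 x + 10 mod 11:
  x = 2: RHS = 1, y in [1, 10]  -> 2 point(s)
  x = 8: RHS = 3, y in [5, 6]  -> 2 point(s)
  x = 10: RHS = 1, y in [1, 10]  -> 2 point(s)
Affine points: 6. Add the point at infinity: total = 7.

#E(F_11) = 7


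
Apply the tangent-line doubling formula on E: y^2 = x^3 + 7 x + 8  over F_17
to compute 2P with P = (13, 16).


Doubling: s = (3 x1^2 + a) / (2 y1)
s = (3*13^2 + 7) / (2*16) mod 17 = 15
x3 = s^2 - 2 x1 mod 17 = 15^2 - 2*13 = 12
y3 = s (x1 - x3) - y1 mod 17 = 15 * (13 - 12) - 16 = 16

2P = (12, 16)


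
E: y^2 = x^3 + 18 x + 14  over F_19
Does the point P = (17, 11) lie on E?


Check whether y^2 = x^3 + 18 x + 14 (mod 19) for (x, y) = (17, 11).
LHS: y^2 = 11^2 mod 19 = 7
RHS: x^3 + 18 x + 14 = 17^3 + 18*17 + 14 mod 19 = 8
LHS != RHS

No, not on the curve


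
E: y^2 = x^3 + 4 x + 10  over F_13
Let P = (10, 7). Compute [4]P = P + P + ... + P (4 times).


k = 4 = 100_2 (binary, LSB first: 001)
Double-and-add from P = (10, 7):
  bit 0 = 0: acc unchanged = O
  bit 1 = 0: acc unchanged = O
  bit 2 = 1: acc = O + (6, 4) = (6, 4)

4P = (6, 4)


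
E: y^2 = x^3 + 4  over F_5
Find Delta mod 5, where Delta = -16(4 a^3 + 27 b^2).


4 a^3 + 27 b^2 = 4*0^3 + 27*4^2 = 0 + 432 = 432
Delta = -16 * (432) = -6912
Delta mod 5 = 3

Delta = 3 (mod 5)


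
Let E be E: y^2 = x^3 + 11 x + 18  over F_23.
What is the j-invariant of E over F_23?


Delta = -16(4 a^3 + 27 b^2) mod 23 = 18
-1728 * (4 a)^3 = -1728 * (4*11)^3 mod 23 = 1
j = 1 * 18^(-1) mod 23 = 9

j = 9 (mod 23)


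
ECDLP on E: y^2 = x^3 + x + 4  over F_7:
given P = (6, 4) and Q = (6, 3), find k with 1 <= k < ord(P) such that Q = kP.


Enumerate multiples of P until we hit Q = (6, 3):
  1P = (6, 4)
  2P = (4, 4)
  3P = (4, 3)
  4P = (6, 3)
Match found at i = 4.

k = 4


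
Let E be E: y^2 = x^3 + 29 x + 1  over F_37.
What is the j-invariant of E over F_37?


Delta = -16(4 a^3 + 27 b^2) mod 37 = 35
-1728 * (4 a)^3 = -1728 * (4*29)^3 mod 37 = 6
j = 6 * 35^(-1) mod 37 = 34

j = 34 (mod 37)


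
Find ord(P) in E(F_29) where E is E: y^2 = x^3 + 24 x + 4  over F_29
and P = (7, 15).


Compute successive multiples of P until we hit O:
  1P = (7, 15)
  2P = (24, 7)
  3P = (21, 24)
  4P = (6, 25)
  5P = (0, 2)
  6P = (0, 27)
  7P = (6, 4)
  8P = (21, 5)
  ... (continuing to 11P)
  11P = O

ord(P) = 11


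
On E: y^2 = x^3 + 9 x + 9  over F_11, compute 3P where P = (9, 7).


k = 3 = 11_2 (binary, LSB first: 11)
Double-and-add from P = (9, 7):
  bit 0 = 1: acc = O + (9, 7) = (9, 7)
  bit 1 = 1: acc = (9, 7) + (9, 4) = O

3P = O


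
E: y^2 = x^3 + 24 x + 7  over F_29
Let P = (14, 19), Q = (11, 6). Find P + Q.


P != Q, so use the chord formula.
s = (y2 - y1) / (x2 - x1) = (16) / (26) mod 29 = 14
x3 = s^2 - x1 - x2 mod 29 = 14^2 - 14 - 11 = 26
y3 = s (x1 - x3) - y1 mod 29 = 14 * (14 - 26) - 19 = 16

P + Q = (26, 16)


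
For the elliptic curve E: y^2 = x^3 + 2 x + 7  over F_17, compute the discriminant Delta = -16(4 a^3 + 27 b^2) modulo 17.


4 a^3 + 27 b^2 = 4*2^3 + 27*7^2 = 32 + 1323 = 1355
Delta = -16 * (1355) = -21680
Delta mod 17 = 12

Delta = 12 (mod 17)


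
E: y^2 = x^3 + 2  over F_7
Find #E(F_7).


For each x in F_7, count y with y^2 = x^3 + 0 x + 2 mod 7:
  x = 0: RHS = 2, y in [3, 4]  -> 2 point(s)
  x = 3: RHS = 1, y in [1, 6]  -> 2 point(s)
  x = 5: RHS = 1, y in [1, 6]  -> 2 point(s)
  x = 6: RHS = 1, y in [1, 6]  -> 2 point(s)
Affine points: 8. Add the point at infinity: total = 9.

#E(F_7) = 9


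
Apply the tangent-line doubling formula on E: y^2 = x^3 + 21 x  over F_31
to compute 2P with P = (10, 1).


Doubling: s = (3 x1^2 + a) / (2 y1)
s = (3*10^2 + 21) / (2*1) mod 31 = 21
x3 = s^2 - 2 x1 mod 31 = 21^2 - 2*10 = 18
y3 = s (x1 - x3) - y1 mod 31 = 21 * (10 - 18) - 1 = 17

2P = (18, 17)


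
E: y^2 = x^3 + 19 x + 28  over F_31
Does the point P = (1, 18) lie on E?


Check whether y^2 = x^3 + 19 x + 28 (mod 31) for (x, y) = (1, 18).
LHS: y^2 = 18^2 mod 31 = 14
RHS: x^3 + 19 x + 28 = 1^3 + 19*1 + 28 mod 31 = 17
LHS != RHS

No, not on the curve


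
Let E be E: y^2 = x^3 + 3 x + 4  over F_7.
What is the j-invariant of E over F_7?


Delta = -16(4 a^3 + 27 b^2) mod 7 = 5
-1728 * (4 a)^3 = -1728 * (4*3)^3 mod 7 = 6
j = 6 * 5^(-1) mod 7 = 4

j = 4 (mod 7)


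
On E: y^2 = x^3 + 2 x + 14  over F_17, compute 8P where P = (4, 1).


k = 8 = 1000_2 (binary, LSB first: 0001)
Double-and-add from P = (4, 1):
  bit 0 = 0: acc unchanged = O
  bit 1 = 0: acc unchanged = O
  bit 2 = 0: acc unchanged = O
  bit 3 = 1: acc = O + (2, 14) = (2, 14)

8P = (2, 14)


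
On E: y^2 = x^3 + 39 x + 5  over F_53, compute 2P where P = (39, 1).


Doubling: s = (3 x1^2 + a) / (2 y1)
s = (3*39^2 + 39) / (2*1) mod 53 = 22
x3 = s^2 - 2 x1 mod 53 = 22^2 - 2*39 = 35
y3 = s (x1 - x3) - y1 mod 53 = 22 * (39 - 35) - 1 = 34

2P = (35, 34)


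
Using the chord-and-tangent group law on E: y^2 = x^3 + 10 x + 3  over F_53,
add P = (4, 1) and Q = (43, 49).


P != Q, so use the chord formula.
s = (y2 - y1) / (x2 - x1) = (48) / (39) mod 53 = 42
x3 = s^2 - x1 - x2 mod 53 = 42^2 - 4 - 43 = 21
y3 = s (x1 - x3) - y1 mod 53 = 42 * (4 - 21) - 1 = 27

P + Q = (21, 27)


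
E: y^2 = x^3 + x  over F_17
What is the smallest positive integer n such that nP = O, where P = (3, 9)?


Compute successive multiples of P until we hit O:
  1P = (3, 9)
  2P = (13, 0)
  3P = (3, 8)
  4P = O

ord(P) = 4


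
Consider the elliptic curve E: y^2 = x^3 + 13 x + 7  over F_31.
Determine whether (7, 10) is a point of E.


Check whether y^2 = x^3 + 13 x + 7 (mod 31) for (x, y) = (7, 10).
LHS: y^2 = 10^2 mod 31 = 7
RHS: x^3 + 13 x + 7 = 7^3 + 13*7 + 7 mod 31 = 7
LHS = RHS

Yes, on the curve


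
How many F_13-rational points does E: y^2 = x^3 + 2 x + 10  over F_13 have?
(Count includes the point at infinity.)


For each x in F_13, count y with y^2 = x^3 + 2 x + 10 mod 13:
  x = 0: RHS = 10, y in [6, 7]  -> 2 point(s)
  x = 1: RHS = 0, y in [0]  -> 1 point(s)
  x = 2: RHS = 9, y in [3, 10]  -> 2 point(s)
  x = 3: RHS = 4, y in [2, 11]  -> 2 point(s)
  x = 4: RHS = 4, y in [2, 11]  -> 2 point(s)
  x = 6: RHS = 4, y in [2, 11]  -> 2 point(s)
  x = 7: RHS = 3, y in [4, 9]  -> 2 point(s)
  x = 9: RHS = 3, y in [4, 9]  -> 2 point(s)
  x = 10: RHS = 3, y in [4, 9]  -> 2 point(s)
Affine points: 17. Add the point at infinity: total = 18.

#E(F_13) = 18


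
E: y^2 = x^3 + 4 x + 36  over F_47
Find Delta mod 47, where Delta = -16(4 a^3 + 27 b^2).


4 a^3 + 27 b^2 = 4*4^3 + 27*36^2 = 256 + 34992 = 35248
Delta = -16 * (35248) = -563968
Delta mod 47 = 32

Delta = 32 (mod 47)


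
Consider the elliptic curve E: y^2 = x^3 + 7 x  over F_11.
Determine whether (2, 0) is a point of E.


Check whether y^2 = x^3 + 7 x + 0 (mod 11) for (x, y) = (2, 0).
LHS: y^2 = 0^2 mod 11 = 0
RHS: x^3 + 7 x + 0 = 2^3 + 7*2 + 0 mod 11 = 0
LHS = RHS

Yes, on the curve


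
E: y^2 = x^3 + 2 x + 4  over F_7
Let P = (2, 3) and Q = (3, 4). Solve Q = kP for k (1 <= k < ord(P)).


Enumerate multiples of P until we hit Q = (3, 4):
  1P = (2, 3)
  2P = (3, 4)
Match found at i = 2.

k = 2


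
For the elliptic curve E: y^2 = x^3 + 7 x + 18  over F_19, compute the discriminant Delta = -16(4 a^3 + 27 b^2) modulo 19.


4 a^3 + 27 b^2 = 4*7^3 + 27*18^2 = 1372 + 8748 = 10120
Delta = -16 * (10120) = -161920
Delta mod 19 = 17

Delta = 17 (mod 19)


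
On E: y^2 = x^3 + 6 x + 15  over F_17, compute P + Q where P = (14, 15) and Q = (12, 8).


P != Q, so use the chord formula.
s = (y2 - y1) / (x2 - x1) = (10) / (15) mod 17 = 12
x3 = s^2 - x1 - x2 mod 17 = 12^2 - 14 - 12 = 16
y3 = s (x1 - x3) - y1 mod 17 = 12 * (14 - 16) - 15 = 12

P + Q = (16, 12)


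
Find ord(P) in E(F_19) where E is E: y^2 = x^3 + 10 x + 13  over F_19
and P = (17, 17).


Compute successive multiples of P until we hit O:
  1P = (17, 17)
  2P = (1, 9)
  3P = (6, 17)
  4P = (15, 2)
  5P = (10, 7)
  6P = (8, 4)
  7P = (5, 13)
  8P = (14, 3)
  ... (continuing to 17P)
  17P = O

ord(P) = 17


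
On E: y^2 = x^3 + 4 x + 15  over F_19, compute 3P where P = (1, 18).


k = 3 = 11_2 (binary, LSB first: 11)
Double-and-add from P = (1, 18):
  bit 0 = 1: acc = O + (1, 18) = (1, 18)
  bit 1 = 1: acc = (1, 18) + (15, 12) = (9, 18)

3P = (9, 18)


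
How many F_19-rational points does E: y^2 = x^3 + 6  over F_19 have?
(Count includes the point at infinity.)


For each x in F_19, count y with y^2 = x^3 + 0 x + 6 mod 19:
  x = 0: RHS = 6, y in [5, 14]  -> 2 point(s)
  x = 1: RHS = 7, y in [8, 11]  -> 2 point(s)
  x = 5: RHS = 17, y in [6, 13]  -> 2 point(s)
  x = 7: RHS = 7, y in [8, 11]  -> 2 point(s)
  x = 8: RHS = 5, y in [9, 10]  -> 2 point(s)
  x = 11: RHS = 7, y in [8, 11]  -> 2 point(s)
  x = 12: RHS = 5, y in [9, 10]  -> 2 point(s)
  x = 16: RHS = 17, y in [6, 13]  -> 2 point(s)
  x = 17: RHS = 17, y in [6, 13]  -> 2 point(s)
  x = 18: RHS = 5, y in [9, 10]  -> 2 point(s)
Affine points: 20. Add the point at infinity: total = 21.

#E(F_19) = 21


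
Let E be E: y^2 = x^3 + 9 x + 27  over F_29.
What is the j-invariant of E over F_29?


Delta = -16(4 a^3 + 27 b^2) mod 29 = 17
-1728 * (4 a)^3 = -1728 * (4*9)^3 mod 29 = 27
j = 27 * 17^(-1) mod 29 = 5

j = 5 (mod 29)


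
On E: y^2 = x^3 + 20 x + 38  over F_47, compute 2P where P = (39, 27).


Doubling: s = (3 x1^2 + a) / (2 y1)
s = (3*39^2 + 20) / (2*27) mod 47 = 37
x3 = s^2 - 2 x1 mod 47 = 37^2 - 2*39 = 22
y3 = s (x1 - x3) - y1 mod 47 = 37 * (39 - 22) - 27 = 38

2P = (22, 38)


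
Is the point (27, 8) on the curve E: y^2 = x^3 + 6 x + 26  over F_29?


Check whether y^2 = x^3 + 6 x + 26 (mod 29) for (x, y) = (27, 8).
LHS: y^2 = 8^2 mod 29 = 6
RHS: x^3 + 6 x + 26 = 27^3 + 6*27 + 26 mod 29 = 6
LHS = RHS

Yes, on the curve


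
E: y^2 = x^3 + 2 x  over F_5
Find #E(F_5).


For each x in F_5, count y with y^2 = x^3 + 2 x + 0 mod 5:
  x = 0: RHS = 0, y in [0]  -> 1 point(s)
Affine points: 1. Add the point at infinity: total = 2.

#E(F_5) = 2


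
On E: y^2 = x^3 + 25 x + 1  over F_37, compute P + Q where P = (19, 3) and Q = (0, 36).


P != Q, so use the chord formula.
s = (y2 - y1) / (x2 - x1) = (33) / (18) mod 37 = 8
x3 = s^2 - x1 - x2 mod 37 = 8^2 - 19 - 0 = 8
y3 = s (x1 - x3) - y1 mod 37 = 8 * (19 - 8) - 3 = 11

P + Q = (8, 11)


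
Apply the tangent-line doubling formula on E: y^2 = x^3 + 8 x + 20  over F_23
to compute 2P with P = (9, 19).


Doubling: s = (3 x1^2 + a) / (2 y1)
s = (3*9^2 + 8) / (2*19) mod 23 = 6
x3 = s^2 - 2 x1 mod 23 = 6^2 - 2*9 = 18
y3 = s (x1 - x3) - y1 mod 23 = 6 * (9 - 18) - 19 = 19

2P = (18, 19)


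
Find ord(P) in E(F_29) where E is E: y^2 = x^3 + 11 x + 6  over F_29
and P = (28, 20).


Compute successive multiples of P until we hit O:
  1P = (28, 20)
  2P = (18, 27)
  3P = (18, 2)
  4P = (28, 9)
  5P = O

ord(P) = 5


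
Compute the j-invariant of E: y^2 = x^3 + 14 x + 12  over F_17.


Delta = -16(4 a^3 + 27 b^2) mod 17 = 6
-1728 * (4 a)^3 = -1728 * (4*14)^3 mod 17 = 2
j = 2 * 6^(-1) mod 17 = 6

j = 6 (mod 17)


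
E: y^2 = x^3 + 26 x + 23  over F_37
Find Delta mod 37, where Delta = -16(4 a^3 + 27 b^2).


4 a^3 + 27 b^2 = 4*26^3 + 27*23^2 = 70304 + 14283 = 84587
Delta = -16 * (84587) = -1353392
Delta mod 37 = 31

Delta = 31 (mod 37)


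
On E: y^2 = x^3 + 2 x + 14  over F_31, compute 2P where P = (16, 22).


k = 2 = 10_2 (binary, LSB first: 01)
Double-and-add from P = (16, 22):
  bit 0 = 0: acc unchanged = O
  bit 1 = 1: acc = O + (3, 4) = (3, 4)

2P = (3, 4)


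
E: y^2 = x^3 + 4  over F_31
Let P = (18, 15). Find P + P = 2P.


Doubling: s = (3 x1^2 + a) / (2 y1)
s = (3*18^2 + 0) / (2*15) mod 31 = 20
x3 = s^2 - 2 x1 mod 31 = 20^2 - 2*18 = 23
y3 = s (x1 - x3) - y1 mod 31 = 20 * (18 - 23) - 15 = 9

2P = (23, 9)


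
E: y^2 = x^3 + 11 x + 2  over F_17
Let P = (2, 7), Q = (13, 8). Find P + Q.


P != Q, so use the chord formula.
s = (y2 - y1) / (x2 - x1) = (1) / (11) mod 17 = 14
x3 = s^2 - x1 - x2 mod 17 = 14^2 - 2 - 13 = 11
y3 = s (x1 - x3) - y1 mod 17 = 14 * (2 - 11) - 7 = 3

P + Q = (11, 3)


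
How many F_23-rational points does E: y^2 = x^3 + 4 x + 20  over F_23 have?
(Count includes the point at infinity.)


For each x in F_23, count y with y^2 = x^3 + 4 x + 20 mod 23:
  x = 1: RHS = 2, y in [5, 18]  -> 2 point(s)
  x = 2: RHS = 13, y in [6, 17]  -> 2 point(s)
  x = 3: RHS = 13, y in [6, 17]  -> 2 point(s)
  x = 4: RHS = 8, y in [10, 13]  -> 2 point(s)
  x = 5: RHS = 4, y in [2, 21]  -> 2 point(s)
  x = 7: RHS = 0, y in [0]  -> 1 point(s)
  x = 8: RHS = 12, y in [9, 14]  -> 2 point(s)
  x = 9: RHS = 3, y in [7, 16]  -> 2 point(s)
  x = 10: RHS = 2, y in [5, 18]  -> 2 point(s)
  x = 12: RHS = 2, y in [5, 18]  -> 2 point(s)
  x = 18: RHS = 13, y in [6, 17]  -> 2 point(s)
  x = 19: RHS = 9, y in [3, 20]  -> 2 point(s)
  x = 20: RHS = 4, y in [2, 21]  -> 2 point(s)
  x = 21: RHS = 4, y in [2, 21]  -> 2 point(s)
Affine points: 27. Add the point at infinity: total = 28.

#E(F_23) = 28


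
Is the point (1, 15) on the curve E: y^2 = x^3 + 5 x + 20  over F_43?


Check whether y^2 = x^3 + 5 x + 20 (mod 43) for (x, y) = (1, 15).
LHS: y^2 = 15^2 mod 43 = 10
RHS: x^3 + 5 x + 20 = 1^3 + 5*1 + 20 mod 43 = 26
LHS != RHS

No, not on the curve


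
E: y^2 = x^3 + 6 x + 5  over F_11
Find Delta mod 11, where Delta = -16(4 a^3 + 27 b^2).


4 a^3 + 27 b^2 = 4*6^3 + 27*5^2 = 864 + 675 = 1539
Delta = -16 * (1539) = -24624
Delta mod 11 = 5

Delta = 5 (mod 11)


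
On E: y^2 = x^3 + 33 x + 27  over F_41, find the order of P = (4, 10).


Compute successive multiples of P until we hit O:
  1P = (4, 10)
  2P = (37, 6)
  3P = (31, 38)
  4P = (10, 2)
  5P = (6, 20)
  6P = (15, 17)
  7P = (18, 37)
  8P = (20, 6)
  ... (continuing to 33P)
  33P = O

ord(P) = 33


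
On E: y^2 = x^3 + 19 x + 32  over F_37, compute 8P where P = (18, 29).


k = 8 = 1000_2 (binary, LSB first: 0001)
Double-and-add from P = (18, 29):
  bit 0 = 0: acc unchanged = O
  bit 1 = 0: acc unchanged = O
  bit 2 = 0: acc unchanged = O
  bit 3 = 1: acc = O + (18, 8) = (18, 8)

8P = (18, 8)


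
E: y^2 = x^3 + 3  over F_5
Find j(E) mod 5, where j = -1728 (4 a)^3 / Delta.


Delta = -16(4 a^3 + 27 b^2) mod 5 = 2
-1728 * (4 a)^3 = -1728 * (4*0)^3 mod 5 = 0
j = 0 * 2^(-1) mod 5 = 0

j = 0 (mod 5)


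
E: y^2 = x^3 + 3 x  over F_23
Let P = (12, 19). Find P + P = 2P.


Doubling: s = (3 x1^2 + a) / (2 y1)
s = (3*12^2 + 3) / (2*19) mod 23 = 6
x3 = s^2 - 2 x1 mod 23 = 6^2 - 2*12 = 12
y3 = s (x1 - x3) - y1 mod 23 = 6 * (12 - 12) - 19 = 4

2P = (12, 4)


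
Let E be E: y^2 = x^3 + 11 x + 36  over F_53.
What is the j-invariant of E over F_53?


Delta = -16(4 a^3 + 27 b^2) mod 53 = 7
-1728 * (4 a)^3 = -1728 * (4*11)^3 mod 53 = 8
j = 8 * 7^(-1) mod 53 = 39

j = 39 (mod 53)


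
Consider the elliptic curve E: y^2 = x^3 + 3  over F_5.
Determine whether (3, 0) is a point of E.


Check whether y^2 = x^3 + 0 x + 3 (mod 5) for (x, y) = (3, 0).
LHS: y^2 = 0^2 mod 5 = 0
RHS: x^3 + 0 x + 3 = 3^3 + 0*3 + 3 mod 5 = 0
LHS = RHS

Yes, on the curve


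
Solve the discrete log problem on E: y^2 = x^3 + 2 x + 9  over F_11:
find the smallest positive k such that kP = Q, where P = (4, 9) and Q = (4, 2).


Enumerate multiples of P until we hit Q = (4, 2):
  1P = (4, 9)
  2P = (8, 8)
  3P = (8, 3)
  4P = (4, 2)
Match found at i = 4.

k = 4


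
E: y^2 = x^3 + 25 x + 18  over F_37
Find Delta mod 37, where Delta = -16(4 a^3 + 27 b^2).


4 a^3 + 27 b^2 = 4*25^3 + 27*18^2 = 62500 + 8748 = 71248
Delta = -16 * (71248) = -1139968
Delta mod 37 = 2

Delta = 2 (mod 37)


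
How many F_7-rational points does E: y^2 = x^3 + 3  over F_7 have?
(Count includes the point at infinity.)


For each x in F_7, count y with y^2 = x^3 + 0 x + 3 mod 7:
  x = 1: RHS = 4, y in [2, 5]  -> 2 point(s)
  x = 2: RHS = 4, y in [2, 5]  -> 2 point(s)
  x = 3: RHS = 2, y in [3, 4]  -> 2 point(s)
  x = 4: RHS = 4, y in [2, 5]  -> 2 point(s)
  x = 5: RHS = 2, y in [3, 4]  -> 2 point(s)
  x = 6: RHS = 2, y in [3, 4]  -> 2 point(s)
Affine points: 12. Add the point at infinity: total = 13.

#E(F_7) = 13


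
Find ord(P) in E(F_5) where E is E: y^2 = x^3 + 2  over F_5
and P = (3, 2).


Compute successive multiples of P until we hit O:
  1P = (3, 2)
  2P = (3, 3)
  3P = O

ord(P) = 3


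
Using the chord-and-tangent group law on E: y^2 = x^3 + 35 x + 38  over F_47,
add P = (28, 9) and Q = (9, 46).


P != Q, so use the chord formula.
s = (y2 - y1) / (x2 - x1) = (37) / (28) mod 47 = 3
x3 = s^2 - x1 - x2 mod 47 = 3^2 - 28 - 9 = 19
y3 = s (x1 - x3) - y1 mod 47 = 3 * (28 - 19) - 9 = 18

P + Q = (19, 18)


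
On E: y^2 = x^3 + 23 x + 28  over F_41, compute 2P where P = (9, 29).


k = 2 = 10_2 (binary, LSB first: 01)
Double-and-add from P = (9, 29):
  bit 0 = 0: acc unchanged = O
  bit 1 = 1: acc = O + (18, 40) = (18, 40)

2P = (18, 40)


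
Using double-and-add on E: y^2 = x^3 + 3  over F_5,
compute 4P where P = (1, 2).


k = 4 = 100_2 (binary, LSB first: 001)
Double-and-add from P = (1, 2):
  bit 0 = 0: acc unchanged = O
  bit 1 = 0: acc unchanged = O
  bit 2 = 1: acc = O + (2, 4) = (2, 4)

4P = (2, 4)


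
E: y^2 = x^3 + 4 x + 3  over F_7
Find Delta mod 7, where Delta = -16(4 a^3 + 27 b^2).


4 a^3 + 27 b^2 = 4*4^3 + 27*3^2 = 256 + 243 = 499
Delta = -16 * (499) = -7984
Delta mod 7 = 3

Delta = 3 (mod 7)


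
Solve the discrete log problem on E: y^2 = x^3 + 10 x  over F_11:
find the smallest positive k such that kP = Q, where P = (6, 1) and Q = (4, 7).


Enumerate multiples of P until we hit Q = (4, 7):
  1P = (6, 1)
  2P = (4, 7)
Match found at i = 2.

k = 2


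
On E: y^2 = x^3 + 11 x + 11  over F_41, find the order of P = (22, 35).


Compute successive multiples of P until we hit O:
  1P = (22, 35)
  2P = (7, 12)
  3P = (20, 20)
  4P = (4, 18)
  5P = (35, 37)
  6P = (34, 1)
  7P = (1, 8)
  8P = (23, 34)
  ... (continuing to 20P)
  20P = O

ord(P) = 20


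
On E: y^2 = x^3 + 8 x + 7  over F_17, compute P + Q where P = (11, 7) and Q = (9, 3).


P != Q, so use the chord formula.
s = (y2 - y1) / (x2 - x1) = (13) / (15) mod 17 = 2
x3 = s^2 - x1 - x2 mod 17 = 2^2 - 11 - 9 = 1
y3 = s (x1 - x3) - y1 mod 17 = 2 * (11 - 1) - 7 = 13

P + Q = (1, 13)


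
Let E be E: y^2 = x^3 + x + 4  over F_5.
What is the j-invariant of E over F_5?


Delta = -16(4 a^3 + 27 b^2) mod 5 = 4
-1728 * (4 a)^3 = -1728 * (4*1)^3 mod 5 = 3
j = 3 * 4^(-1) mod 5 = 2

j = 2 (mod 5)


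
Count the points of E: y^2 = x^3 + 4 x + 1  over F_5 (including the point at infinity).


For each x in F_5, count y with y^2 = x^3 + 4 x + 1 mod 5:
  x = 0: RHS = 1, y in [1, 4]  -> 2 point(s)
  x = 1: RHS = 1, y in [1, 4]  -> 2 point(s)
  x = 3: RHS = 0, y in [0]  -> 1 point(s)
  x = 4: RHS = 1, y in [1, 4]  -> 2 point(s)
Affine points: 7. Add the point at infinity: total = 8.

#E(F_5) = 8


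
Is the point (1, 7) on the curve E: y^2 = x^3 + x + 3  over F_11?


Check whether y^2 = x^3 + 1 x + 3 (mod 11) for (x, y) = (1, 7).
LHS: y^2 = 7^2 mod 11 = 5
RHS: x^3 + 1 x + 3 = 1^3 + 1*1 + 3 mod 11 = 5
LHS = RHS

Yes, on the curve


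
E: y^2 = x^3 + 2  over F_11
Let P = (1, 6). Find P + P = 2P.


Doubling: s = (3 x1^2 + a) / (2 y1)
s = (3*1^2 + 0) / (2*6) mod 11 = 3
x3 = s^2 - 2 x1 mod 11 = 3^2 - 2*1 = 7
y3 = s (x1 - x3) - y1 mod 11 = 3 * (1 - 7) - 6 = 9

2P = (7, 9)


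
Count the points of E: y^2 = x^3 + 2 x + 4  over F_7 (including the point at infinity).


For each x in F_7, count y with y^2 = x^3 + 2 x + 4 mod 7:
  x = 0: RHS = 4, y in [2, 5]  -> 2 point(s)
  x = 1: RHS = 0, y in [0]  -> 1 point(s)
  x = 2: RHS = 2, y in [3, 4]  -> 2 point(s)
  x = 3: RHS = 2, y in [3, 4]  -> 2 point(s)
  x = 6: RHS = 1, y in [1, 6]  -> 2 point(s)
Affine points: 9. Add the point at infinity: total = 10.

#E(F_7) = 10


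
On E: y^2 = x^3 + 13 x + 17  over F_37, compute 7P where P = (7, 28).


k = 7 = 111_2 (binary, LSB first: 111)
Double-and-add from P = (7, 28):
  bit 0 = 1: acc = O + (7, 28) = (7, 28)
  bit 1 = 1: acc = (7, 28) + (7, 9) = O
  bit 2 = 1: acc = O + (7, 28) = (7, 28)

7P = (7, 28)


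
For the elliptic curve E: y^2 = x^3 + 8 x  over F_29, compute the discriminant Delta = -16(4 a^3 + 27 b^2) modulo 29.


4 a^3 + 27 b^2 = 4*8^3 + 27*0^2 = 2048 + 0 = 2048
Delta = -16 * (2048) = -32768
Delta mod 29 = 2

Delta = 2 (mod 29)


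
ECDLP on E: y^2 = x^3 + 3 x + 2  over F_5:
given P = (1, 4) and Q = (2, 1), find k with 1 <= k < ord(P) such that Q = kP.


Enumerate multiples of P until we hit Q = (2, 1):
  1P = (1, 4)
  2P = (2, 4)
  3P = (2, 1)
Match found at i = 3.

k = 3


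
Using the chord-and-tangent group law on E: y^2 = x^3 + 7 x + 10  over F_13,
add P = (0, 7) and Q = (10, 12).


P != Q, so use the chord formula.
s = (y2 - y1) / (x2 - x1) = (5) / (10) mod 13 = 7
x3 = s^2 - x1 - x2 mod 13 = 7^2 - 0 - 10 = 0
y3 = s (x1 - x3) - y1 mod 13 = 7 * (0 - 0) - 7 = 6

P + Q = (0, 6)


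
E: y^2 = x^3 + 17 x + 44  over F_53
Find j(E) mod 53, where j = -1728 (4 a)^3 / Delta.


Delta = -16(4 a^3 + 27 b^2) mod 53 = 5
-1728 * (4 a)^3 = -1728 * (4*17)^3 mod 53 = 14
j = 14 * 5^(-1) mod 53 = 24

j = 24 (mod 53)


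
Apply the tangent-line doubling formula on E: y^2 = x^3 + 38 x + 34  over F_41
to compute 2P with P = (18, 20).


Doubling: s = (3 x1^2 + a) / (2 y1)
s = (3*18^2 + 38) / (2*20) mod 41 = 15
x3 = s^2 - 2 x1 mod 41 = 15^2 - 2*18 = 25
y3 = s (x1 - x3) - y1 mod 41 = 15 * (18 - 25) - 20 = 39

2P = (25, 39)


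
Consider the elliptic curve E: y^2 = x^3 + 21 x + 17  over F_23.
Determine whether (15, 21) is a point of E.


Check whether y^2 = x^3 + 21 x + 17 (mod 23) for (x, y) = (15, 21).
LHS: y^2 = 21^2 mod 23 = 4
RHS: x^3 + 21 x + 17 = 15^3 + 21*15 + 17 mod 23 = 4
LHS = RHS

Yes, on the curve


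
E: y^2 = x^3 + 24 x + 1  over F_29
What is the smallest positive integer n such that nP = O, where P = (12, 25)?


Compute successive multiples of P until we hit O:
  1P = (12, 25)
  2P = (6, 10)
  3P = (10, 9)
  4P = (13, 25)
  5P = (4, 4)
  6P = (14, 6)
  7P = (28, 11)
  8P = (2, 17)
  ... (continuing to 33P)
  33P = O

ord(P) = 33


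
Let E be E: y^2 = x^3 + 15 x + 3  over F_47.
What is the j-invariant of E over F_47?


Delta = -16(4 a^3 + 27 b^2) mod 47 = 25
-1728 * (4 a)^3 = -1728 * (4*15)^3 mod 47 = 9
j = 9 * 25^(-1) mod 47 = 6

j = 6 (mod 47)


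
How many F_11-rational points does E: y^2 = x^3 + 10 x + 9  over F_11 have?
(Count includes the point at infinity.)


For each x in F_11, count y with y^2 = x^3 + 10 x + 9 mod 11:
  x = 0: RHS = 9, y in [3, 8]  -> 2 point(s)
  x = 1: RHS = 9, y in [3, 8]  -> 2 point(s)
  x = 2: RHS = 4, y in [2, 9]  -> 2 point(s)
  x = 3: RHS = 0, y in [0]  -> 1 point(s)
  x = 4: RHS = 3, y in [5, 6]  -> 2 point(s)
  x = 7: RHS = 4, y in [2, 9]  -> 2 point(s)
  x = 9: RHS = 3, y in [5, 6]  -> 2 point(s)
  x = 10: RHS = 9, y in [3, 8]  -> 2 point(s)
Affine points: 15. Add the point at infinity: total = 16.

#E(F_11) = 16
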